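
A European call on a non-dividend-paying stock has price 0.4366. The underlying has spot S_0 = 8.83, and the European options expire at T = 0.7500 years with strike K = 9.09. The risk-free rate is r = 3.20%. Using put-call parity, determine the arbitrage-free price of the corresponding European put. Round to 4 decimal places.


Put-call parity: C - P = S_0 * exp(-qT) - K * exp(-rT).
S_0 * exp(-qT) = 8.8300 * 1.00000000 = 8.83000000
K * exp(-rT) = 9.0900 * 0.97628571 = 8.87443710
P = C - S*exp(-qT) + K*exp(-rT)
P = 0.4366 - 8.83000000 + 8.87443710 = 0.4810

Answer: Put price = 0.4810


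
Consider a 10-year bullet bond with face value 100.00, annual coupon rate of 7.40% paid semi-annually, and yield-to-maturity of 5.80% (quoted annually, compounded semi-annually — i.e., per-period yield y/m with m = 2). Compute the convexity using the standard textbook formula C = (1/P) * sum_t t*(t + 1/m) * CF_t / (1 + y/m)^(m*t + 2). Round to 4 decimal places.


Answer: Convexity = 65.6196

Derivation:
Coupon per period c = face * coupon_rate / m = 3.700000
Periods per year m = 2; per-period yield y/m = 0.029000
Number of cashflows N = 20
Cashflows (t years, CF_t, discount factor 1/(1+y/m)^(m*t), PV):
  t = 0.5000: CF_t = 3.700000, DF = 0.971817, PV = 3.595724
  t = 1.0000: CF_t = 3.700000, DF = 0.944429, PV = 3.494387
  t = 1.5000: CF_t = 3.700000, DF = 0.917812, PV = 3.395906
  t = 2.0000: CF_t = 3.700000, DF = 0.891946, PV = 3.300200
  t = 2.5000: CF_t = 3.700000, DF = 0.866808, PV = 3.207191
  t = 3.0000: CF_t = 3.700000, DF = 0.842379, PV = 3.116804
  t = 3.5000: CF_t = 3.700000, DF = 0.818639, PV = 3.028964
  t = 4.0000: CF_t = 3.700000, DF = 0.795567, PV = 2.943600
  t = 4.5000: CF_t = 3.700000, DF = 0.773146, PV = 2.860641
  t = 5.0000: CF_t = 3.700000, DF = 0.751357, PV = 2.780020
  t = 5.5000: CF_t = 3.700000, DF = 0.730182, PV = 2.701672
  t = 6.0000: CF_t = 3.700000, DF = 0.709603, PV = 2.625531
  t = 6.5000: CF_t = 3.700000, DF = 0.689605, PV = 2.551537
  t = 7.0000: CF_t = 3.700000, DF = 0.670170, PV = 2.479628
  t = 7.5000: CF_t = 3.700000, DF = 0.651282, PV = 2.409745
  t = 8.0000: CF_t = 3.700000, DF = 0.632928, PV = 2.341832
  t = 8.5000: CF_t = 3.700000, DF = 0.615090, PV = 2.275833
  t = 9.0000: CF_t = 3.700000, DF = 0.597755, PV = 2.211694
  t = 9.5000: CF_t = 3.700000, DF = 0.580909, PV = 2.149362
  t = 10.0000: CF_t = 103.700000, DF = 0.564537, PV = 58.542500
Price P = sum_t PV_t = 112.012769
Convexity numerator sum_t t*(t + 1/m) * CF_t / (1+y/m)^(m*t + 2):
  t = 0.5000: term = 1.697953
  t = 1.0000: term = 4.950300
  t = 1.5000: term = 9.621574
  t = 2.0000: term = 15.584019
  t = 2.5000: term = 22.717229
  t = 3.0000: term = 30.907795
  t = 3.5000: term = 40.048973
  t = 4.0000: term = 50.040366
  t = 4.5000: term = 60.787617
  t = 5.0000: term = 72.202115
  t = 5.5000: term = 84.200717
  t = 6.0000: term = 96.705480
  t = 6.5000: term = 109.643401
  t = 7.0000: term = 122.946178
  t = 7.5000: term = 136.549968
  t = 8.0000: term = 150.395171
  t = 8.5000: term = 164.426207
  t = 9.0000: term = 178.591318
  t = 9.5000: term = 192.842370
  t = 10.0000: term = 5805.368748
Convexity = (1/P) * sum = 7350.227501 / 112.012769 = 65.619550


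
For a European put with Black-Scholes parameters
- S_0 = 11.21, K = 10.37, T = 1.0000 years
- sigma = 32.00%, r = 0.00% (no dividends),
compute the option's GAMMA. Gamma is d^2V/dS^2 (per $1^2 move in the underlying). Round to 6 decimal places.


d1 = 0.4034037964; d2 = 0.0834037964
phi(d1) = 0.3677669444; exp(-qT) = 1.0000000000; exp(-rT) = 1.0000000000
Gamma = exp(-qT) * phi(d1) / (S * sigma * sqrt(T)) = 1.0000000000 * 0.3677669444 / (11.2100 * 0.3200 * 1.0000000000) = 0.102522

Answer: Gamma = 0.102522


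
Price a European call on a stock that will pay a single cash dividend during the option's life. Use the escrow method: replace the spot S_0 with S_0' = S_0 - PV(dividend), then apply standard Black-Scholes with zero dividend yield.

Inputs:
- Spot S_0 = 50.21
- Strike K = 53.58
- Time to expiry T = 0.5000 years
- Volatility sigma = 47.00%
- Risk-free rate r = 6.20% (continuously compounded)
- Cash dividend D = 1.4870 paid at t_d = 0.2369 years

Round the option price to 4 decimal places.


PV(D) = D * exp(-r * t_d) = 1.4870 * 0.98541954 = 1.46531886
S_0' = S_0 - PV(D) = 50.2100 - 1.46531886 = 48.74468114
d1 = (ln(S_0'/K) + (r + sigma^2/2)*T) / (sigma*sqrt(T)) = -0.02513923
d2 = d1 - sigma*sqrt(T) = -0.35747942
exp(-rT) = 0.96947557
N(d1) = 0.48997195; N(d2) = 0.36036647
C = S_0' * N(d1) - K * exp(-rT) * N(d2) = 48.74468114 * 0.48997195 - 53.5800 * 0.96947557 * 0.36036647 = 5.1645

Answer: Price = 5.1645


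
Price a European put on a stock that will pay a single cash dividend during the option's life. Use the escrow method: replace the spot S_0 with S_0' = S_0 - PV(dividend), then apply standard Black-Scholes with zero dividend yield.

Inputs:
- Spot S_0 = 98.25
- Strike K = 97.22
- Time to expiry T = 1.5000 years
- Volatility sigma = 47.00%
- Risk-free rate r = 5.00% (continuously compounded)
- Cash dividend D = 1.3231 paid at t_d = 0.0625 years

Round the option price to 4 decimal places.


Answer: Price = 17.9863

Derivation:
PV(D) = D * exp(-r * t_d) = 1.3231 * 0.99687988 = 1.31897177
S_0' = S_0 - PV(D) = 98.2500 - 1.31897177 = 96.93102823
d1 = (ln(S_0'/K) + (r + sigma^2/2)*T) / (sigma*sqrt(T)) = 0.41293572
d2 = d1 - sigma*sqrt(T) = -0.16269437
exp(-rT) = 0.92774349
N(-d1) = 0.33982686; N(-d2) = 0.56462046
P = K * exp(-rT) * N(-d2) - S_0' * N(-d1) = 97.2200 * 0.92774349 * 0.56462046 - 96.93102823 * 0.33982686 = 17.9863


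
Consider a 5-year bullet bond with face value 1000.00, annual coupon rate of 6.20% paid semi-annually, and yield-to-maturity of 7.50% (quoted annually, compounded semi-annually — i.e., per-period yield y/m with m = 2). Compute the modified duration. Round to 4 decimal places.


Answer: Modified duration = 4.1967

Derivation:
Coupon per period c = face * coupon_rate / m = 31.000000
Periods per year m = 2; per-period yield y/m = 0.037500
Number of cashflows N = 10
Cashflows (t years, CF_t, discount factor 1/(1+y/m)^(m*t), PV):
  t = 0.5000: CF_t = 31.000000, DF = 0.963855, PV = 29.879518
  t = 1.0000: CF_t = 31.000000, DF = 0.929017, PV = 28.799535
  t = 1.5000: CF_t = 31.000000, DF = 0.895438, PV = 27.758588
  t = 2.0000: CF_t = 31.000000, DF = 0.863073, PV = 26.755266
  t = 2.5000: CF_t = 31.000000, DF = 0.831878, PV = 25.788208
  t = 3.0000: CF_t = 31.000000, DF = 0.801810, PV = 24.856104
  t = 3.5000: CF_t = 31.000000, DF = 0.772829, PV = 23.957691
  t = 4.0000: CF_t = 31.000000, DF = 0.744895, PV = 23.091750
  t = 4.5000: CF_t = 31.000000, DF = 0.717971, PV = 22.257109
  t = 5.0000: CF_t = 1031.000000, DF = 0.692020, PV = 713.473113
Price P = sum_t PV_t = 946.616883
First compute Macaulay numerator sum_t t * PV_t:
  t * PV_t at t = 0.5000: 14.939759
  t * PV_t at t = 1.0000: 28.799535
  t * PV_t at t = 1.5000: 41.637883
  t * PV_t at t = 2.0000: 53.510532
  t * PV_t at t = 2.5000: 64.470520
  t * PV_t at t = 3.0000: 74.568313
  t * PV_t at t = 3.5000: 83.851918
  t * PV_t at t = 4.0000: 92.367001
  t * PV_t at t = 4.5000: 100.156989
  t * PV_t at t = 5.0000: 3567.365564
Macaulay duration D = 4121.668014 / 946.616883 = 4.354104
Modified duration = D / (1 + y/m) = 4.354104 / (1 + 0.037500) = 4.196726


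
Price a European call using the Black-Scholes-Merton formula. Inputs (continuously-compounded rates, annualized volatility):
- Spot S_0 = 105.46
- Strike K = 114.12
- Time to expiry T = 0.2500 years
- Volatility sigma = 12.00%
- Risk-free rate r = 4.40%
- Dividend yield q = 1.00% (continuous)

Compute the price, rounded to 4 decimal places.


d1 = (ln(S/K) + (r - q + 0.5*sigma^2) * T) / (sigma * sqrt(T)) = -1.14364654
d2 = d1 - sigma * sqrt(T) = -1.20364654
exp(-rT) = 0.98906028; exp(-qT) = 0.99750312
C = S_0 * exp(-qT) * N(d1) - K * exp(-rT) * N(d2)
N(d1) = 0.12638513; N(d2) = 0.11436311
C = 105.4600 * 0.99750312 * 0.12638513 - 114.1200 * 0.98906028 * 0.11436311 = 0.3870

Answer: Price = 0.3870


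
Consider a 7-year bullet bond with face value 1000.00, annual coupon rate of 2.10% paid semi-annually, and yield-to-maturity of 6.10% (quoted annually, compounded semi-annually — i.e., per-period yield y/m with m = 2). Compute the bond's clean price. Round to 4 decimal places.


Answer: Price = 774.8466

Derivation:
Coupon per period c = face * coupon_rate / m = 10.500000
Periods per year m = 2; per-period yield y/m = 0.030500
Number of cashflows N = 14
Cashflows (t years, CF_t, discount factor 1/(1+y/m)^(m*t), PV):
  t = 0.5000: CF_t = 10.500000, DF = 0.970403, PV = 10.189229
  t = 1.0000: CF_t = 10.500000, DF = 0.941681, PV = 9.887655
  t = 1.5000: CF_t = 10.500000, DF = 0.913810, PV = 9.595007
  t = 2.0000: CF_t = 10.500000, DF = 0.886764, PV = 9.311021
  t = 2.5000: CF_t = 10.500000, DF = 0.860518, PV = 9.035440
  t = 3.0000: CF_t = 10.500000, DF = 0.835049, PV = 8.768016
  t = 3.5000: CF_t = 10.500000, DF = 0.810334, PV = 8.508506
  t = 4.0000: CF_t = 10.500000, DF = 0.786350, PV = 8.256678
  t = 4.5000: CF_t = 10.500000, DF = 0.763076, PV = 8.012302
  t = 5.0000: CF_t = 10.500000, DF = 0.740491, PV = 7.775160
  t = 5.5000: CF_t = 10.500000, DF = 0.718575, PV = 7.545036
  t = 6.0000: CF_t = 10.500000, DF = 0.697307, PV = 7.321724
  t = 6.5000: CF_t = 10.500000, DF = 0.676669, PV = 7.105021
  t = 7.0000: CF_t = 1010.500000, DF = 0.656641, PV = 663.535819
Price P = sum_t PV_t = 774.846615


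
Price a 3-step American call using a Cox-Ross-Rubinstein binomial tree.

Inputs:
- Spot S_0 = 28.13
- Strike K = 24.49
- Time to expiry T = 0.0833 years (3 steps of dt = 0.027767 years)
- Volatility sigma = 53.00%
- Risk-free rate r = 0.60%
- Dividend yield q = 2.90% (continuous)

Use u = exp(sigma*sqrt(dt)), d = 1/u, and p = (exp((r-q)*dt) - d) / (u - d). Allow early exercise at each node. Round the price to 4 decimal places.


dt = T/N = 0.027767
u = exp(sigma*sqrt(dt)) = 1.092333; d = 1/u = 0.915472
p = (exp((r-q)*dt) - d) / (u - d) = 0.474326
Discount per step: exp(-r*dt) = 0.999833
Stock lattice S(k, i) with i counting down-moves:
  k=0: S(0,0) = 28.1300
  k=1: S(1,0) = 30.7273; S(1,1) = 25.7522
  k=2: S(2,0) = 33.5645; S(2,1) = 28.1300; S(2,2) = 23.5754
  k=3: S(3,0) = 36.6636; S(3,1) = 30.7273; S(3,2) = 25.7522; S(3,3) = 21.5826
Terminal payoffs V(N, i) = max(S_T - K, 0):
  V(3,0) = 12.173570; V(3,1) = 6.237324; V(3,2) = 1.262223; V(3,3) = 0.000000
Backward induction: V(k, i) = exp(-r*dt) * [p * V(k+1, i) + (1-p) * V(k+1, i+1)]; then take max(V_cont, immediate exercise) for American.
  V(2,0) = exp(-r*dt) * [p*12.173570 + (1-p)*6.237324] = 9.051529; exercise = 9.074466; V(2,0) = max -> 9.074466
  V(2,1) = exp(-r*dt) * [p*6.237324 + (1-p)*1.262223] = 3.621438; exercise = 3.640000; V(2,1) = max -> 3.640000
  V(2,2) = exp(-r*dt) * [p*1.262223 + (1-p)*0.000000] = 0.598605; exercise = 0.000000; V(2,2) = max -> 0.598605
  V(1,0) = exp(-r*dt) * [p*9.074466 + (1-p)*3.640000] = 6.216671; exercise = 6.237324; V(1,0) = max -> 6.237324
  V(1,1) = exp(-r*dt) * [p*3.640000 + (1-p)*0.598605] = 2.040877; exercise = 1.262223; V(1,1) = max -> 2.040877
  V(0,0) = exp(-r*dt) * [p*6.237324 + (1-p)*2.040877] = 4.030688; exercise = 3.640000; V(0,0) = max -> 4.030688

Answer: Price = V(0,0) = 4.0307


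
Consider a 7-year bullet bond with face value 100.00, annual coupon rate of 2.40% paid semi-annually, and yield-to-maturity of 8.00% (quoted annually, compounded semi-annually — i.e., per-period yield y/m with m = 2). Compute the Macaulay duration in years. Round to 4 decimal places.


Coupon per period c = face * coupon_rate / m = 1.200000
Periods per year m = 2; per-period yield y/m = 0.040000
Number of cashflows N = 14
Cashflows (t years, CF_t, discount factor 1/(1+y/m)^(m*t), PV):
  t = 0.5000: CF_t = 1.200000, DF = 0.961538, PV = 1.153846
  t = 1.0000: CF_t = 1.200000, DF = 0.924556, PV = 1.109467
  t = 1.5000: CF_t = 1.200000, DF = 0.888996, PV = 1.066796
  t = 2.0000: CF_t = 1.200000, DF = 0.854804, PV = 1.025765
  t = 2.5000: CF_t = 1.200000, DF = 0.821927, PV = 0.986313
  t = 3.0000: CF_t = 1.200000, DF = 0.790315, PV = 0.948377
  t = 3.5000: CF_t = 1.200000, DF = 0.759918, PV = 0.911901
  t = 4.0000: CF_t = 1.200000, DF = 0.730690, PV = 0.876828
  t = 4.5000: CF_t = 1.200000, DF = 0.702587, PV = 0.843104
  t = 5.0000: CF_t = 1.200000, DF = 0.675564, PV = 0.810677
  t = 5.5000: CF_t = 1.200000, DF = 0.649581, PV = 0.779497
  t = 6.0000: CF_t = 1.200000, DF = 0.624597, PV = 0.749516
  t = 6.5000: CF_t = 1.200000, DF = 0.600574, PV = 0.720689
  t = 7.0000: CF_t = 101.200000, DF = 0.577475, PV = 58.440478
Price P = sum_t PV_t = 70.423256
Macaulay numerator sum_t t * PV_t:
  t * PV_t at t = 0.5000: 0.576923
  t * PV_t at t = 1.0000: 1.109467
  t * PV_t at t = 1.5000: 1.600193
  t * PV_t at t = 2.0000: 2.051530
  t * PV_t at t = 2.5000: 2.465781
  t * PV_t at t = 3.0000: 2.845132
  t * PV_t at t = 3.5000: 3.191655
  t * PV_t at t = 4.0000: 3.507313
  t * PV_t at t = 4.5000: 3.793968
  t * PV_t at t = 5.0000: 4.053385
  t * PV_t at t = 5.5000: 4.287234
  t * PV_t at t = 6.0000: 4.497099
  t * PV_t at t = 6.5000: 4.684478
  t * PV_t at t = 7.0000: 409.083349
Macaulay duration D = (sum_t t * PV_t) / P = 447.747508 / 70.423256 = 6.357950

Answer: Macaulay duration = 6.3579 years


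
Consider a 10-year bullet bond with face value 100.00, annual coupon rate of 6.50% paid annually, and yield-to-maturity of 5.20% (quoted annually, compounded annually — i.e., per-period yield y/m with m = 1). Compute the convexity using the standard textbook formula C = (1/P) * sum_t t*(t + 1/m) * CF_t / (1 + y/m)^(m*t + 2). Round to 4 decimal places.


Coupon per period c = face * coupon_rate / m = 6.500000
Periods per year m = 1; per-period yield y/m = 0.052000
Number of cashflows N = 10
Cashflows (t years, CF_t, discount factor 1/(1+y/m)^(m*t), PV):
  t = 1.0000: CF_t = 6.500000, DF = 0.950570, PV = 6.178707
  t = 2.0000: CF_t = 6.500000, DF = 0.903584, PV = 5.873296
  t = 3.0000: CF_t = 6.500000, DF = 0.858920, PV = 5.582981
  t = 4.0000: CF_t = 6.500000, DF = 0.816464, PV = 5.307016
  t = 5.0000: CF_t = 6.500000, DF = 0.776106, PV = 5.044692
  t = 6.0000: CF_t = 6.500000, DF = 0.737744, PV = 4.795335
  t = 7.0000: CF_t = 6.500000, DF = 0.701277, PV = 4.558303
  t = 8.0000: CF_t = 6.500000, DF = 0.666613, PV = 4.332988
  t = 9.0000: CF_t = 6.500000, DF = 0.633663, PV = 4.118809
  t = 10.0000: CF_t = 106.500000, DF = 0.602341, PV = 64.149343
Price P = sum_t PV_t = 109.941469
Convexity numerator sum_t t*(t + 1/m) * CF_t / (1+y/m)^(m*t + 2):
  t = 1.0000: term = 11.165962
  t = 2.0000: term = 31.842096
  t = 3.0000: term = 60.536304
  t = 4.0000: term = 95.906692
  t = 5.0000: term = 136.749086
  t = 6.0000: term = 181.985476
  t = 7.0000: term = 230.653328
  t = 8.0000: term = 281.895702
  t = 9.0000: term = 334.952118
  t = 10.0000: term = 6376.074974
Convexity = (1/P) * sum = 7741.761738 / 109.941469 = 70.417121

Answer: Convexity = 70.4171


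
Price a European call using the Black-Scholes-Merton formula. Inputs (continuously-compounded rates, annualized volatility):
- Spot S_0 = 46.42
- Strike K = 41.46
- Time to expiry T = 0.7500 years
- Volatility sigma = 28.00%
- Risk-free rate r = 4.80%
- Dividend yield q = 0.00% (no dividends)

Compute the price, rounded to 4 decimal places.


Answer: Price = 8.1404

Derivation:
d1 = (ln(S/K) + (r - q + 0.5*sigma^2) * T) / (sigma * sqrt(T)) = 0.73571454
d2 = d1 - sigma * sqrt(T) = 0.49322742
exp(-rT) = 0.96464029; exp(-qT) = 1.00000000
C = S_0 * exp(-qT) * N(d1) - K * exp(-rT) * N(d2)
N(d1) = 0.76904778; N(d2) = 0.68907405
C = 46.4200 * 1.00000000 * 0.76904778 - 41.4600 * 0.96464029 * 0.68907405 = 8.1404


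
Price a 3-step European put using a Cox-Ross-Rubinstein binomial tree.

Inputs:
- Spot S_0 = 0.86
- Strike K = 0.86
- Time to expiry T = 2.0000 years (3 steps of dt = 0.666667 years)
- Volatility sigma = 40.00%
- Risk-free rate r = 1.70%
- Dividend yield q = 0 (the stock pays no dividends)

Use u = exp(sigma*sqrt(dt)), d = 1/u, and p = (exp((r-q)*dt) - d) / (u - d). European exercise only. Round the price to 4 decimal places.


Answer: Price = V(0,0) = 0.1894

Derivation:
dt = T/N = 0.666667
u = exp(sigma*sqrt(dt)) = 1.386245; d = 1/u = 0.721373
p = (exp((r-q)*dt) - d) / (u - d) = 0.436211
Discount per step: exp(-r*dt) = 0.988731
Stock lattice S(k, i) with i counting down-moves:
  k=0: S(0,0) = 0.8600
  k=1: S(1,0) = 1.1922; S(1,1) = 0.6204
  k=2: S(2,0) = 1.6526; S(2,1) = 0.8600; S(2,2) = 0.4475
  k=3: S(3,0) = 2.2910; S(3,1) = 1.1922; S(3,2) = 0.6204; S(3,3) = 0.3228
Terminal payoffs V(N, i) = max(K - S_T, 0):
  V(3,0) = 0.000000; V(3,1) = 0.000000; V(3,2) = 0.239619; V(3,3) = 0.537167
Backward induction: V(k, i) = exp(-r*dt) * [p * V(k+1, i) + (1-p) * V(k+1, i+1)].
  V(2,0) = exp(-r*dt) * [p*0.000000 + (1-p)*0.000000] = 0.000000
  V(2,1) = exp(-r*dt) * [p*0.000000 + (1-p)*0.239619] = 0.133572
  V(2,2) = exp(-r*dt) * [p*0.239619 + (1-p)*0.537167] = 0.402782
  V(1,0) = exp(-r*dt) * [p*0.000000 + (1-p)*0.133572] = 0.074458
  V(1,1) = exp(-r*dt) * [p*0.133572 + (1-p)*0.402782] = 0.282134
  V(0,0) = exp(-r*dt) * [p*0.074458 + (1-p)*0.282134] = 0.189385


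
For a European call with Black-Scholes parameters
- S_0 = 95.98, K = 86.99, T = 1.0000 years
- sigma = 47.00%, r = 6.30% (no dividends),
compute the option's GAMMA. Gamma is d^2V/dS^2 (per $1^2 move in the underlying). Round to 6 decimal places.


d1 = 0.5782907807; d2 = 0.1082907807
phi(d1) = 0.3375138789; exp(-qT) = 1.0000000000; exp(-rT) = 0.9389434737
Gamma = exp(-qT) * phi(d1) / (S * sigma * sqrt(T)) = 1.0000000000 * 0.3375138789 / (95.9800 * 0.4700 * 1.0000000000) = 0.007482

Answer: Gamma = 0.007482


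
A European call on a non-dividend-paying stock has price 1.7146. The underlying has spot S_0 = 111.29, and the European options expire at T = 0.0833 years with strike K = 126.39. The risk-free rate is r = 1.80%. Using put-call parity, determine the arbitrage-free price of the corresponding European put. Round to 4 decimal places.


Put-call parity: C - P = S_0 * exp(-qT) - K * exp(-rT).
S_0 * exp(-qT) = 111.2900 * 1.00000000 = 111.29000000
K * exp(-rT) = 126.3900 * 0.99850172 = 126.20063284
P = C - S*exp(-qT) + K*exp(-rT)
P = 1.7146 - 111.29000000 + 126.20063284 = 16.6252

Answer: Put price = 16.6252


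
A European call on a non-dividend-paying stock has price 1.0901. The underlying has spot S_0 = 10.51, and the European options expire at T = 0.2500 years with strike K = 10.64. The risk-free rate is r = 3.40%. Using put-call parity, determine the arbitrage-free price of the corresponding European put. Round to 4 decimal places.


Put-call parity: C - P = S_0 * exp(-qT) - K * exp(-rT).
S_0 * exp(-qT) = 10.5100 * 1.00000000 = 10.51000000
K * exp(-rT) = 10.6400 * 0.99153602 = 10.54994328
P = C - S*exp(-qT) + K*exp(-rT)
P = 1.0901 - 10.51000000 + 10.54994328 = 1.1300

Answer: Put price = 1.1300


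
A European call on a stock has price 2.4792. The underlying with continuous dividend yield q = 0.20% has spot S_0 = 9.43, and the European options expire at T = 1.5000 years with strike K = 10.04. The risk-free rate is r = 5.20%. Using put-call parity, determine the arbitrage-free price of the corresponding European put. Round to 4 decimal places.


Answer: Put price = 2.3641

Derivation:
Put-call parity: C - P = S_0 * exp(-qT) - K * exp(-rT).
S_0 * exp(-qT) = 9.4300 * 0.99700450 = 9.40175239
K * exp(-rT) = 10.0400 * 0.92496443 = 9.28664284
P = C - S*exp(-qT) + K*exp(-rT)
P = 2.4792 - 9.40175239 + 9.28664284 = 2.3641


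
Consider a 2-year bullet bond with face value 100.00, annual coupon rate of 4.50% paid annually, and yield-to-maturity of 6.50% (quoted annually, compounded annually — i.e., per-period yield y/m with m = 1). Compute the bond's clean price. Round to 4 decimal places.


Coupon per period c = face * coupon_rate / m = 4.500000
Periods per year m = 1; per-period yield y/m = 0.065000
Number of cashflows N = 2
Cashflows (t years, CF_t, discount factor 1/(1+y/m)^(m*t), PV):
  t = 1.0000: CF_t = 4.500000, DF = 0.938967, PV = 4.225352
  t = 2.0000: CF_t = 104.500000, DF = 0.881659, PV = 92.133395
Price P = sum_t PV_t = 96.358747

Answer: Price = 96.3587


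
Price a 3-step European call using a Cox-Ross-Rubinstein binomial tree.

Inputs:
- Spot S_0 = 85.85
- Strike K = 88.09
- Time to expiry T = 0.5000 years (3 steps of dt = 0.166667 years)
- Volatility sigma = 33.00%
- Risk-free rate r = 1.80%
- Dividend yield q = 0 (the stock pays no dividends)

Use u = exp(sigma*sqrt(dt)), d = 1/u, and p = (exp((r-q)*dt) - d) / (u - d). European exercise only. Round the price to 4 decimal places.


Answer: Price = V(0,0) = 7.9633

Derivation:
dt = T/N = 0.166667
u = exp(sigma*sqrt(dt)) = 1.144219; d = 1/u = 0.873959
p = (exp((r-q)*dt) - d) / (u - d) = 0.477487
Discount per step: exp(-r*dt) = 0.997004
Stock lattice S(k, i) with i counting down-moves:
  k=0: S(0,0) = 85.8500
  k=1: S(1,0) = 98.2312; S(1,1) = 75.0294
  k=2: S(2,0) = 112.3979; S(2,1) = 85.8500; S(2,2) = 65.5726
  k=3: S(3,0) = 128.6078; S(3,1) = 98.2312; S(3,2) = 75.0294; S(3,3) = 57.3077
Terminal payoffs V(N, i) = max(S_T - K, 0):
  V(3,0) = 40.517791; V(3,1) = 10.141165; V(3,2) = 0.000000; V(3,3) = 0.000000
Backward induction: V(k, i) = exp(-r*dt) * [p * V(k+1, i) + (1-p) * V(k+1, i+1)].
  V(2,0) = exp(-r*dt) * [p*40.517791 + (1-p)*10.141165] = 24.571797
  V(2,1) = exp(-r*dt) * [p*10.141165 + (1-p)*0.000000] = 4.827774
  V(2,2) = exp(-r*dt) * [p*0.000000 + (1-p)*0.000000] = 0.000000
  V(1,0) = exp(-r*dt) * [p*24.571797 + (1-p)*4.827774] = 14.212596
  V(1,1) = exp(-r*dt) * [p*4.827774 + (1-p)*0.000000] = 2.298296
  V(0,0) = exp(-r*dt) * [p*14.212596 + (1-p)*2.298296] = 7.963299


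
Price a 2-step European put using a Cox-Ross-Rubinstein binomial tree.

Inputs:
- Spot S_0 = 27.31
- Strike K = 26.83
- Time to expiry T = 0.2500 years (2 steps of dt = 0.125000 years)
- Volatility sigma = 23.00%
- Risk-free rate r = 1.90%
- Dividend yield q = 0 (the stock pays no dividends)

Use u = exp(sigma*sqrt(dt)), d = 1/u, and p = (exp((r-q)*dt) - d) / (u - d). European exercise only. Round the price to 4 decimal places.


Answer: Price = V(0,0) = 0.9212

Derivation:
dt = T/N = 0.125000
u = exp(sigma*sqrt(dt)) = 1.084715; d = 1/u = 0.921901
p = (exp((r-q)*dt) - d) / (u - d) = 0.494286
Discount per step: exp(-r*dt) = 0.997628
Stock lattice S(k, i) with i counting down-moves:
  k=0: S(0,0) = 27.3100
  k=1: S(1,0) = 29.6236; S(1,1) = 25.1771
  k=2: S(2,0) = 32.1331; S(2,1) = 27.3100; S(2,2) = 23.2108
Terminal payoffs V(N, i) = max(K - S_T, 0):
  V(2,0) = 0.000000; V(2,1) = 0.000000; V(2,2) = 3.619184
Backward induction: V(k, i) = exp(-r*dt) * [p * V(k+1, i) + (1-p) * V(k+1, i+1)].
  V(1,0) = exp(-r*dt) * [p*0.000000 + (1-p)*0.000000] = 0.000000
  V(1,1) = exp(-r*dt) * [p*0.000000 + (1-p)*3.619184] = 1.825929
  V(0,0) = exp(-r*dt) * [p*0.000000 + (1-p)*1.825929] = 0.921207


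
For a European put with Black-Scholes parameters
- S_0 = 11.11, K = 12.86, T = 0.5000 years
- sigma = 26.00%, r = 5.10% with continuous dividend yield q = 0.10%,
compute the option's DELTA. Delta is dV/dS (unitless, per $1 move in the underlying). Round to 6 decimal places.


d1 = -0.5677312217; d2 = -0.7515789848
phi(d1) = 0.3395622798; exp(-qT) = 0.9995001250; exp(-rT) = 0.9748223790
N(-d1) = 0.7148912560
Delta = -exp(-qT) * N(-d1) = -0.9995001250 * 0.7148912560 = -0.714534

Answer: Delta = -0.714534


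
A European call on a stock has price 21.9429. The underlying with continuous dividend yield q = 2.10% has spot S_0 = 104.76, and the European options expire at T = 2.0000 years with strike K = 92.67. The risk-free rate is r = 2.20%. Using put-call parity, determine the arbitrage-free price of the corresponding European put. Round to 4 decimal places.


Answer: Put price = 10.1726

Derivation:
Put-call parity: C - P = S_0 * exp(-qT) - K * exp(-rT).
S_0 * exp(-qT) = 104.7600 * 0.95886978 = 100.45119821
K * exp(-rT) = 92.6700 * 0.95695396 = 88.68092324
P = C - S*exp(-qT) + K*exp(-rT)
P = 21.9429 - 100.45119821 + 88.68092324 = 10.1726


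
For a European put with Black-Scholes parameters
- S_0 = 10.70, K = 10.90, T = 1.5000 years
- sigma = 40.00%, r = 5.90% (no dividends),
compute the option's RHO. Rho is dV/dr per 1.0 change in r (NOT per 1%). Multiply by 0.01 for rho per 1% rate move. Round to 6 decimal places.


Answer: Rho = -8.091114

Derivation:
d1 = 0.3877969948; d2 = -0.1021009537
phi(d1) = 0.3700445823; exp(-qT) = 1.0000000000; exp(-rT) = 0.9153031107
N(-d2) = 0.5406617280
Rho = -K*T*exp(-rT)*N(-d2) = -10.9000 * 1.5000 * 0.9153031107 * 0.5406617280 = -8.091114


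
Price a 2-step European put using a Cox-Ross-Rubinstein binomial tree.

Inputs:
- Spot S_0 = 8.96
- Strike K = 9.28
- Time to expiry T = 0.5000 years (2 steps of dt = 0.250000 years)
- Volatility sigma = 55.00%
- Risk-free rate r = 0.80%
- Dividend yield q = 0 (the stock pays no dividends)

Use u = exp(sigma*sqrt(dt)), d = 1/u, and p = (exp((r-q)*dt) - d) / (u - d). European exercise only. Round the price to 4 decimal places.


Answer: Price = V(0,0) = 1.4624

Derivation:
dt = T/N = 0.250000
u = exp(sigma*sqrt(dt)) = 1.316531; d = 1/u = 0.759572
p = (exp((r-q)*dt) - d) / (u - d) = 0.435275
Discount per step: exp(-r*dt) = 0.998002
Stock lattice S(k, i) with i counting down-moves:
  k=0: S(0,0) = 8.9600
  k=1: S(1,0) = 11.7961; S(1,1) = 6.8058
  k=2: S(2,0) = 15.5299; S(2,1) = 8.9600; S(2,2) = 5.1695
Terminal payoffs V(N, i) = max(K - S_T, 0):
  V(2,0) = 0.000000; V(2,1) = 0.320000; V(2,2) = 4.110530
Backward induction: V(k, i) = exp(-r*dt) * [p * V(k+1, i) + (1-p) * V(k+1, i+1)].
  V(1,0) = exp(-r*dt) * [p*0.000000 + (1-p)*0.320000] = 0.180351
  V(1,1) = exp(-r*dt) * [p*0.320000 + (1-p)*4.110530] = 2.455692
  V(0,0) = exp(-r*dt) * [p*0.180351 + (1-p)*2.455692] = 1.462367


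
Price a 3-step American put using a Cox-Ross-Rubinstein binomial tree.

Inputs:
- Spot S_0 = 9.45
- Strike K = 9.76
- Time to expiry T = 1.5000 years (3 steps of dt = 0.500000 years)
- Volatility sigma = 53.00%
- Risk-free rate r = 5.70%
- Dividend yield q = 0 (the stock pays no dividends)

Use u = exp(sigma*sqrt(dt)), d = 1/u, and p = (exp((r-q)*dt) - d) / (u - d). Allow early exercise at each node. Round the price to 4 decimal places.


Answer: Price = V(0,0) = 2.3612

Derivation:
dt = T/N = 0.500000
u = exp(sigma*sqrt(dt)) = 1.454652; d = 1/u = 0.687450
p = (exp((r-q)*dt) - d) / (u - d) = 0.445072
Discount per step: exp(-r*dt) = 0.971902
Stock lattice S(k, i) with i counting down-moves:
  k=0: S(0,0) = 9.4500
  k=1: S(1,0) = 13.7465; S(1,1) = 6.4964
  k=2: S(2,0) = 19.9963; S(2,1) = 9.4500; S(2,2) = 4.4659
  k=3: S(3,0) = 29.0877; S(3,1) = 13.7465; S(3,2) = 6.4964; S(3,3) = 3.0701
Terminal payoffs V(N, i) = max(K - S_T, 0):
  V(3,0) = 0.000000; V(3,1) = 0.000000; V(3,2) = 3.263600; V(3,3) = 6.689885
Backward induction: V(k, i) = exp(-r*dt) * [p * V(k+1, i) + (1-p) * V(k+1, i+1)]; then take max(V_cont, immediate exercise) for American.
  V(2,0) = exp(-r*dt) * [p*0.000000 + (1-p)*0.000000] = 0.000000; exercise = 0.000000; V(2,0) = max -> 0.000000
  V(2,1) = exp(-r*dt) * [p*0.000000 + (1-p)*3.263600] = 1.760176; exercise = 0.310000; V(2,1) = max -> 1.760176
  V(2,2) = exp(-r*dt) * [p*3.263600 + (1-p)*6.689885] = 5.019818; exercise = 5.294052; V(2,2) = max -> 5.294052
  V(1,0) = exp(-r*dt) * [p*0.000000 + (1-p)*1.760176] = 0.949326; exercise = 0.000000; V(1,0) = max -> 0.949326
  V(1,1) = exp(-r*dt) * [p*1.760176 + (1-p)*5.294052] = 3.616664; exercise = 3.263600; V(1,1) = max -> 3.616664
  V(0,0) = exp(-r*dt) * [p*0.949326 + (1-p)*3.616664] = 2.361243; exercise = 0.310000; V(0,0) = max -> 2.361243


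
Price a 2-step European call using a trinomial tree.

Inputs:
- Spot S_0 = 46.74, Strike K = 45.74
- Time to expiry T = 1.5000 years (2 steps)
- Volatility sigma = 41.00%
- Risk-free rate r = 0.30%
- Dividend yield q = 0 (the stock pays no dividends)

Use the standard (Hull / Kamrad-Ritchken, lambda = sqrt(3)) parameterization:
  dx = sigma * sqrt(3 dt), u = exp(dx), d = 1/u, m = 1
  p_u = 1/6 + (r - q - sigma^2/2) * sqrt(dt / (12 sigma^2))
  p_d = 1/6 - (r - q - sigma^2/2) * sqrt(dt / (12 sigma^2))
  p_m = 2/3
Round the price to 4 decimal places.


dt = T/N = 0.750000; dx = sigma*sqrt(3*dt) = 0.615000
u = exp(dx) = 1.849657; d = 1/u = 0.540641
p_u = 0.117246, p_m = 0.666667, p_d = 0.216087
Discount per step: exp(-r*dt) = 0.997753
Stock lattice S(k, j) with j the centered position index:
  k=0: S(0,+0) = 46.7400
  k=1: S(1,-1) = 25.2696; S(1,+0) = 46.7400; S(1,+1) = 86.4529
  k=2: S(2,-2) = 13.6618; S(2,-1) = 25.2696; S(2,+0) = 46.7400; S(2,+1) = 86.4529; S(2,+2) = 159.9083
Terminal payoffs V(N, j) = max(S_T - K, 0):
  V(2,-2) = 0.000000; V(2,-1) = 0.000000; V(2,+0) = 1.000000; V(2,+1) = 40.712949; V(2,+2) = 114.168269
Backward induction: V(k, j) = exp(-r*dt) * [p_u * V(k+1, j+1) + p_m * V(k+1, j) + p_d * V(k+1, j-1)]
  V(1,-1) = exp(-r*dt) * [p_u*1.000000 + p_m*0.000000 + p_d*0.000000] = 0.116982
  V(1,+0) = exp(-r*dt) * [p_u*40.712949 + p_m*1.000000 + p_d*0.000000] = 5.427868
  V(1,+1) = exp(-r*dt) * [p_u*114.168269 + p_m*40.712949 + p_d*1.000000] = 40.652249
  V(0,+0) = exp(-r*dt) * [p_u*40.652249 + p_m*5.427868 + p_d*0.116982] = 8.391266

Answer: Price = V(0,0) = 8.3913


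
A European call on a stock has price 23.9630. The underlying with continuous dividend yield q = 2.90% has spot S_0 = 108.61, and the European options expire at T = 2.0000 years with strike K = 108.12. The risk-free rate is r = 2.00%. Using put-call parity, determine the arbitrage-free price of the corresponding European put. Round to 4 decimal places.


Answer: Put price = 25.3537

Derivation:
Put-call parity: C - P = S_0 * exp(-qT) - K * exp(-rT).
S_0 * exp(-qT) = 108.6100 * 0.94364995 = 102.48982079
K * exp(-rT) = 108.1200 * 0.96078944 = 103.88055416
P = C - S*exp(-qT) + K*exp(-rT)
P = 23.9630 - 102.48982079 + 103.88055416 = 25.3537


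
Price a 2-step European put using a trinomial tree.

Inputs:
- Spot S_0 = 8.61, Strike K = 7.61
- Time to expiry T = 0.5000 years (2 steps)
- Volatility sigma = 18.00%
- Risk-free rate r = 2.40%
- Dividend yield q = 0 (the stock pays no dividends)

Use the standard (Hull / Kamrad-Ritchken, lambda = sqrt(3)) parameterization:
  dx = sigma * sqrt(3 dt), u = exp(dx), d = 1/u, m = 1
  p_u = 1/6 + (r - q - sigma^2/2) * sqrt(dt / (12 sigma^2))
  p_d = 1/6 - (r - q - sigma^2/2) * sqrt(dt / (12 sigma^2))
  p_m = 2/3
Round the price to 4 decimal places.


Answer: Price = V(0,0) = 0.0845

Derivation:
dt = T/N = 0.250000; dx = sigma*sqrt(3*dt) = 0.155885
u = exp(dx) = 1.168691; d = 1/u = 0.855658
p_u = 0.172921, p_m = 0.666667, p_d = 0.160412
Discount per step: exp(-r*dt) = 0.994018
Stock lattice S(k, j) with j the centered position index:
  k=0: S(0,+0) = 8.6100
  k=1: S(1,-1) = 7.3672; S(1,+0) = 8.6100; S(1,+1) = 10.0624
  k=2: S(2,-2) = 6.3038; S(2,-1) = 7.3672; S(2,+0) = 8.6100; S(2,+1) = 10.0624; S(2,+2) = 11.7599
Terminal payoffs V(N, j) = max(K - S_T, 0):
  V(2,-2) = 1.306184; V(2,-1) = 0.242785; V(2,+0) = 0.000000; V(2,+1) = 0.000000; V(2,+2) = 0.000000
Backward induction: V(k, j) = exp(-r*dt) * [p_u * V(k+1, j+1) + p_m * V(k+1, j) + p_d * V(k+1, j-1)]
  V(1,-1) = exp(-r*dt) * [p_u*0.000000 + p_m*0.242785 + p_d*1.306184] = 0.369163
  V(1,+0) = exp(-r*dt) * [p_u*0.000000 + p_m*0.000000 + p_d*0.242785] = 0.038713
  V(1,+1) = exp(-r*dt) * [p_u*0.000000 + p_m*0.000000 + p_d*0.000000] = 0.000000
  V(0,+0) = exp(-r*dt) * [p_u*0.000000 + p_m*0.038713 + p_d*0.369163] = 0.084518


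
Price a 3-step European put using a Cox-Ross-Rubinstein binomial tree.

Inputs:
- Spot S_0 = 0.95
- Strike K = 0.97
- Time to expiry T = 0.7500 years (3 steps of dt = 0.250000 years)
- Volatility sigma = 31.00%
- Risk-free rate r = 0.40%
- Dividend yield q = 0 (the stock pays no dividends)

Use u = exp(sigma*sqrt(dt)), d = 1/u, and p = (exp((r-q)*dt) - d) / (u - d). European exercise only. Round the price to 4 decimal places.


dt = T/N = 0.250000
u = exp(sigma*sqrt(dt)) = 1.167658; d = 1/u = 0.856415
p = (exp((r-q)*dt) - d) / (u - d) = 0.464542
Discount per step: exp(-r*dt) = 0.999000
Stock lattice S(k, i) with i counting down-moves:
  k=0: S(0,0) = 0.9500
  k=1: S(1,0) = 1.1093; S(1,1) = 0.8136
  k=2: S(2,0) = 1.2953; S(2,1) = 0.9500; S(2,2) = 0.6968
  k=3: S(3,0) = 1.5124; S(3,1) = 1.1093; S(3,2) = 0.8136; S(3,3) = 0.5967
Terminal payoffs V(N, i) = max(K - S_T, 0):
  V(3,0) = 0.000000; V(3,1) = 0.000000; V(3,2) = 0.156406; V(3,3) = 0.373272
Backward induction: V(k, i) = exp(-r*dt) * [p * V(k+1, i) + (1-p) * V(k+1, i+1)].
  V(2,0) = exp(-r*dt) * [p*0.000000 + (1-p)*0.000000] = 0.000000
  V(2,1) = exp(-r*dt) * [p*0.000000 + (1-p)*0.156406] = 0.083665
  V(2,2) = exp(-r*dt) * [p*0.156406 + (1-p)*0.373272] = 0.272256
  V(1,0) = exp(-r*dt) * [p*0.000000 + (1-p)*0.083665] = 0.044754
  V(1,1) = exp(-r*dt) * [p*0.083665 + (1-p)*0.272256] = 0.184463
  V(0,0) = exp(-r*dt) * [p*0.044754 + (1-p)*0.184463] = 0.119443

Answer: Price = V(0,0) = 0.1194


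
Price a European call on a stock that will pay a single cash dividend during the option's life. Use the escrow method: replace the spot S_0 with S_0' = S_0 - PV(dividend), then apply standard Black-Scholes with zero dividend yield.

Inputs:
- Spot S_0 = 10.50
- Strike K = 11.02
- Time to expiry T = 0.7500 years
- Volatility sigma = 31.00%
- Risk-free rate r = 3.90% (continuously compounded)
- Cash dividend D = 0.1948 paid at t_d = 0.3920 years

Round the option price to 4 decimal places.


PV(D) = D * exp(-r * t_d) = 0.1948 * 0.98482827 = 0.19184455
S_0' = S_0 - PV(D) = 10.5000 - 0.19184455 = 10.30815545
d1 = (ln(S_0'/K) + (r + sigma^2/2)*T) / (sigma*sqrt(T)) = -0.00554603
d2 = d1 - sigma*sqrt(T) = -0.27401390
exp(-rT) = 0.97117364
N(d1) = 0.49778747; N(d2) = 0.39203697
C = S_0' * N(d1) - K * exp(-rT) * N(d2) = 10.30815545 * 0.49778747 - 11.0200 * 0.97117364 * 0.39203697 = 0.9356

Answer: Price = 0.9356


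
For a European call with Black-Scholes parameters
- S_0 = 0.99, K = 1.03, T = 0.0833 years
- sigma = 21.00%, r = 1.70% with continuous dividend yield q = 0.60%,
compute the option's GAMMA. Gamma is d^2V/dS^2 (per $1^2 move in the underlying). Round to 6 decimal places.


Answer: Gamma = 5.523584

Derivation:
d1 = -0.6080891649; d2 = -0.6686988176
phi(d1) = 0.3316003668; exp(-qT) = 0.9995003249; exp(-rT) = 0.9985849022
Gamma = exp(-qT) * phi(d1) / (S * sigma * sqrt(T)) = 0.9995003249 * 0.3316003668 / (0.9900 * 0.2100 * 0.2886173938) = 5.523584


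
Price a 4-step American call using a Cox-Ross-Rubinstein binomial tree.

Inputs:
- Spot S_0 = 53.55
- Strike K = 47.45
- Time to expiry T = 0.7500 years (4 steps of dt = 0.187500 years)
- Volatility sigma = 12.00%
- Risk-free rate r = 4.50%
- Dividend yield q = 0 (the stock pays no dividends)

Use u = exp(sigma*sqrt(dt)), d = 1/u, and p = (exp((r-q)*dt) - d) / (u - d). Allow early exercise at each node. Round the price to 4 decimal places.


Answer: Price = V(0,0) = 7.8071

Derivation:
dt = T/N = 0.187500
u = exp(sigma*sqrt(dt)) = 1.053335; d = 1/u = 0.949365
p = (exp((r-q)*dt) - d) / (u - d) = 0.568509
Discount per step: exp(-r*dt) = 0.991598
Stock lattice S(k, i) with i counting down-moves:
  k=0: S(0,0) = 53.5500
  k=1: S(1,0) = 56.4061; S(1,1) = 50.8385
  k=2: S(2,0) = 59.4145; S(2,1) = 53.5500; S(2,2) = 48.2643
  k=3: S(3,0) = 62.5834; S(3,1) = 56.4061; S(3,2) = 50.8385; S(3,3) = 45.8205
  k=4: S(4,0) = 65.9213; S(4,1) = 59.4145; S(4,2) = 53.5500; S(4,3) = 48.2643; S(4,4) = 43.5004
Terminal payoffs V(N, i) = max(S_T - K, 0):
  V(4,0) = 18.471319; V(4,1) = 11.964532; V(4,2) = 6.100000; V(4,3) = 0.814329; V(4,4) = 0.000000
Backward induction: V(k, i) = exp(-r*dt) * [p * V(k+1, i) + (1-p) * V(k+1, i+1)]; then take max(V_cont, immediate exercise) for American.
  V(3,0) = exp(-r*dt) * [p*18.471319 + (1-p)*11.964532] = 15.532094; exercise = 15.133419; V(3,0) = max -> 15.532094
  V(3,1) = exp(-r*dt) * [p*11.964532 + (1-p)*6.100000] = 9.354776; exercise = 8.956101; V(3,1) = max -> 9.354776
  V(3,2) = exp(-r*dt) * [p*6.100000 + (1-p)*0.814329] = 3.787192; exercise = 3.388517; V(3,2) = max -> 3.787192
  V(3,3) = exp(-r*dt) * [p*0.814329 + (1-p)*0.000000] = 0.459064; exercise = 0.000000; V(3,3) = max -> 0.459064
  V(2,0) = exp(-r*dt) * [p*15.532094 + (1-p)*9.354776] = 12.758533; exercise = 11.964532; V(2,0) = max -> 12.758533
  V(2,1) = exp(-r*dt) * [p*9.354776 + (1-p)*3.787192] = 6.894001; exercise = 6.100000; V(2,1) = max -> 6.894001
  V(2,2) = exp(-r*dt) * [p*3.787192 + (1-p)*0.459064] = 2.331381; exercise = 0.814329; V(2,2) = max -> 2.331381
  V(1,0) = exp(-r*dt) * [p*12.758533 + (1-p)*6.894001] = 10.142105; exercise = 8.956101; V(1,0) = max -> 10.142105
  V(1,1) = exp(-r*dt) * [p*6.894001 + (1-p)*2.331381] = 4.883890; exercise = 3.388517; V(1,1) = max -> 4.883890
  V(0,0) = exp(-r*dt) * [p*10.142105 + (1-p)*4.883890] = 7.807083; exercise = 6.100000; V(0,0) = max -> 7.807083


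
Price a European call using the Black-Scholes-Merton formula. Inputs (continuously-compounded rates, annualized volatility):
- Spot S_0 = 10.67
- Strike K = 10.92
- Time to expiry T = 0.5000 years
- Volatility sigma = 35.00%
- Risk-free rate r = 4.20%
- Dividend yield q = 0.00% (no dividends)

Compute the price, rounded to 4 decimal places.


Answer: Price = 1.0404

Derivation:
d1 = (ln(S/K) + (r - q + 0.5*sigma^2) * T) / (sigma * sqrt(T)) = 0.11501635
d2 = d1 - sigma * sqrt(T) = -0.13247102
exp(-rT) = 0.97921896; exp(-qT) = 1.00000000
C = S_0 * exp(-qT) * N(d1) - K * exp(-rT) * N(d2)
N(d1) = 0.54578392; N(d2) = 0.44730587
C = 10.6700 * 1.00000000 * 0.54578392 - 10.9200 * 0.97921896 * 0.44730587 = 1.0404


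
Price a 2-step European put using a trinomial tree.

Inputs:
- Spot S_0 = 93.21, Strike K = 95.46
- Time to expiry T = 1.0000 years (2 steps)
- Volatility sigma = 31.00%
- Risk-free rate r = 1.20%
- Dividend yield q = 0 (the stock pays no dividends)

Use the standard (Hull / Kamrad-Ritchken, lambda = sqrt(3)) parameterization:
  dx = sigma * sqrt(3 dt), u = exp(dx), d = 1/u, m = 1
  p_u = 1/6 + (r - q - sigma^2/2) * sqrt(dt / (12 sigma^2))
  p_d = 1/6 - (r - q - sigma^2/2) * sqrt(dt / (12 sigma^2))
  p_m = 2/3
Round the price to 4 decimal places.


Answer: Price = V(0,0) = 10.9169

Derivation:
dt = T/N = 0.500000; dx = sigma*sqrt(3*dt) = 0.379671
u = exp(dx) = 1.461803; d = 1/u = 0.684086
p_u = 0.142929, p_m = 0.666667, p_d = 0.190404
Discount per step: exp(-r*dt) = 0.994018
Stock lattice S(k, j) with j the centered position index:
  k=0: S(0,+0) = 93.2100
  k=1: S(1,-1) = 63.7637; S(1,+0) = 93.2100; S(1,+1) = 136.2547
  k=2: S(2,-2) = 43.6199; S(2,-1) = 63.7637; S(2,+0) = 93.2100; S(2,+1) = 136.2547; S(2,+2) = 199.1776
Terminal payoffs V(N, j) = max(K - S_T, 0):
  V(2,-2) = 51.840112; V(2,-1) = 31.696298; V(2,+0) = 2.250000; V(2,+1) = 0.000000; V(2,+2) = 0.000000
Backward induction: V(k, j) = exp(-r*dt) * [p_u * V(k+1, j+1) + p_m * V(k+1, j) + p_d * V(k+1, j-1)]
  V(1,-1) = exp(-r*dt) * [p_u*2.250000 + p_m*31.696298 + p_d*51.840112] = 31.135662
  V(1,+0) = exp(-r*dt) * [p_u*0.000000 + p_m*2.250000 + p_d*31.696298] = 7.490037
  V(1,+1) = exp(-r*dt) * [p_u*0.000000 + p_m*0.000000 + p_d*2.250000] = 0.425847
  V(0,+0) = exp(-r*dt) * [p_u*0.425847 + p_m*7.490037 + p_d*31.135662] = 10.916890


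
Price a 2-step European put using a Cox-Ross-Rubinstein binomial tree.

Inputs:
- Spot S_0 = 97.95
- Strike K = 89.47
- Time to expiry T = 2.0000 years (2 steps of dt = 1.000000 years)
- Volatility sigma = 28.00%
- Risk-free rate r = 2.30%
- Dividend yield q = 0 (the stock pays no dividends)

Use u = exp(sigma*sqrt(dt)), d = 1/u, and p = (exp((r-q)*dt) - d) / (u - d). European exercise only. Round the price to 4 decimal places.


Answer: Price = V(0,0) = 8.9429

Derivation:
dt = T/N = 1.000000
u = exp(sigma*sqrt(dt)) = 1.323130; d = 1/u = 0.755784
p = (exp((r-q)*dt) - d) / (u - d) = 0.471463
Discount per step: exp(-r*dt) = 0.977262
Stock lattice S(k, i) with i counting down-moves:
  k=0: S(0,0) = 97.9500
  k=1: S(1,0) = 129.6006; S(1,1) = 74.0290
  k=2: S(2,0) = 171.4784; S(2,1) = 97.9500; S(2,2) = 55.9499
Terminal payoffs V(N, i) = max(K - S_T, 0):
  V(2,0) = 0.000000; V(2,1) = 0.000000; V(2,2) = 33.520072
Backward induction: V(k, i) = exp(-r*dt) * [p * V(k+1, i) + (1-p) * V(k+1, i+1)].
  V(1,0) = exp(-r*dt) * [p*0.000000 + (1-p)*0.000000] = 0.000000
  V(1,1) = exp(-r*dt) * [p*0.000000 + (1-p)*33.520072] = 17.313760
  V(0,0) = exp(-r*dt) * [p*0.000000 + (1-p)*17.313760] = 8.942889


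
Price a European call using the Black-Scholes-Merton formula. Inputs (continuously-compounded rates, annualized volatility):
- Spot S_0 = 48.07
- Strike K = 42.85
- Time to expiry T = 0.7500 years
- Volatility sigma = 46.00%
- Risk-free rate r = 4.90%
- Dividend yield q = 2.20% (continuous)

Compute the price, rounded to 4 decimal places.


Answer: Price = 10.3759

Derivation:
d1 = (ln(S/K) + (r - q + 0.5*sigma^2) * T) / (sigma * sqrt(T)) = 0.53857401
d2 = d1 - sigma * sqrt(T) = 0.14020233
exp(-rT) = 0.96391708; exp(-qT) = 0.98363538
C = S_0 * exp(-qT) * N(d1) - K * exp(-rT) * N(d2)
N(d1) = 0.70490959; N(d2) = 0.55574993
C = 48.0700 * 0.98363538 * 0.70490959 - 42.8500 * 0.96391708 * 0.55574993 = 10.3759
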